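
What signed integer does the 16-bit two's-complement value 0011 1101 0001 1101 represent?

15645

MSB is 0, so the value is non-negative: 0011110100011101 = 15645.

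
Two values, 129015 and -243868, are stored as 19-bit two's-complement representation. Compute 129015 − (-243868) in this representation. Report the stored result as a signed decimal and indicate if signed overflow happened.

129015 → 0011111011111110111
-243868 → 1000100011101100100
Subtract via negate-and-add: invert 1000100011101100100 + 1 = 0111011100010011100 (i.e. 243868).
  0011111011111110111
+ 0111011100010011100
= 1011011000010010011
Result 1011011000010010011: MSB = 1 → 372883 − 524288 = -151405.
Both addends (after negating the subtrahend) are non-negative but the stored result is negative: signed overflow. The true value 129015 − (-243868) = 372883 lies outside [-262144, 262143].

-151405; overflow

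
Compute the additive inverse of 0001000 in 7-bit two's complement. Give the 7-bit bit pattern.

1111000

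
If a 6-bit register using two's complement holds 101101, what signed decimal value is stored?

-19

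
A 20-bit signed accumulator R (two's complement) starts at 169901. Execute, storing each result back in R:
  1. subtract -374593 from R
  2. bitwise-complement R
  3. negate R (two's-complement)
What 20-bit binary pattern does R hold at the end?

10000100111011101111

Start: R = 169901 = 00101001011110101101.
R = 169901 − (-374593) = 544494; wraps to -504082 = 10000100111011101110
R = NOT 10000100111011101110 = 01111011000100010001 = 504081
R = −(504081) = -504081 = 10000100111011101111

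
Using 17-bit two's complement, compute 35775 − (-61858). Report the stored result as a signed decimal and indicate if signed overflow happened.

-33439; overflow

35775 → 01000101110111111
-61858 → 10000111001011110
Subtract via negate-and-add: invert 10000111001011110 + 1 = 01111000110100010 (i.e. 61858).
  01000101110111111
+ 01111000110100010
= 10111110101100001
Result 10111110101100001: MSB = 1 → 97633 − 131072 = -33439.
Both addends (after negating the subtrahend) are non-negative but the stored result is negative: signed overflow. The true value 35775 − (-61858) = 97633 lies outside [-65536, 65535].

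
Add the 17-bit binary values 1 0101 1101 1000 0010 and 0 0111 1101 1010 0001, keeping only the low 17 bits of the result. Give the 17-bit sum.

  10101110110000010
+ 00111110110100001
= 11101101100100011

11101101100100011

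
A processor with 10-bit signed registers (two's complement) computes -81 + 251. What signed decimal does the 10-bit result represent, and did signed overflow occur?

-81 → 1110101111
251 → 0011111011
  1110101111
+ 0011111011
= 0010101010  (discard carry-out 1)
Result 0010101010: MSB = 0 → value 170.
Addends have opposite signs, so signed overflow cannot occur.

170; no overflow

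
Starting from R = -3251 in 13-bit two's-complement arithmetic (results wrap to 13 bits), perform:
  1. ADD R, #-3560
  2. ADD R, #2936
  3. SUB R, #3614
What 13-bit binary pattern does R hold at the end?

Start: R = -3251 = 1001101001101.
R = -3251 + (-3560) = -6811; wraps to 1381 = 0010101100101
R = 1381 + 2936 = 4317; wraps to -3875 = 1000011011101
R = -3875 − 3614 = -7489; wraps to 703 = 0001010111111

0001010111111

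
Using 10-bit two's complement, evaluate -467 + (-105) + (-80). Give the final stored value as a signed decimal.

-467 + (-105) = -572 → wraps to 452 (0111000100)
452 + (-80) = 372 (0101110100)

372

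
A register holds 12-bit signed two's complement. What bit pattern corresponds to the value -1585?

100111001111

|-1585| = 1585 = 011000110001 in 12 bits.
Invert the bits: 100111001110. Add 1: 100111001111.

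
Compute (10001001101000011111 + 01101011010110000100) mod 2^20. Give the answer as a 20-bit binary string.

11110100111110100011

  10001001101000011111
+ 01101011010110000100
= 11110100111110100011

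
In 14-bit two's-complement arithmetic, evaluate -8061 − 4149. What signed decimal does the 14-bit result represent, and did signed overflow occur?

-8061 → 10000010000011
4149 → 01000000110101
Subtract via negate-and-add: invert 01000000110101 + 1 = 10111111001011 (i.e. -4149).
  10000010000011
+ 10111111001011
= 01000001001110  (discard carry-out 1)
Result 01000001001110: MSB = 0 → value 4174.
Both addends (after negating the subtrahend) are negative but the stored result is non-negative: signed overflow. The true value -8061 − 4149 = -12210 lies outside [-8192, 8191].

4174; overflow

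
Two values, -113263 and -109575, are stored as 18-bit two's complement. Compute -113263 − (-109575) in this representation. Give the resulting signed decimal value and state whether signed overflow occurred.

-3688; no overflow

-113263 → 100100010110010001
-109575 → 100101001111111001
Subtract via negate-and-add: invert 100101001111111001 + 1 = 011010110000000111 (i.e. 109575).
  100100010110010001
+ 011010110000000111
= 111111000110011000
Result 111111000110011000: MSB = 1 → 258456 − 262144 = -3688.
Addends (after negating the subtrahend) have opposite signs, so signed overflow cannot occur.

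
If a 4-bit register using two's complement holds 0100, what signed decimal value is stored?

4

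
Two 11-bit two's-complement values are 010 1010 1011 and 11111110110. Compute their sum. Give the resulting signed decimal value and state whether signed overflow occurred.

673; no overflow

010 1010 1011 → 01010101011 = 683 (signed)
11111110110 = -10 (signed)
  01010101011
+ 11111110110
= 01010100001  (discard carry-out 1)
Result 01010100001: MSB = 0 → value 673.
Addends have opposite signs, so signed overflow cannot occur.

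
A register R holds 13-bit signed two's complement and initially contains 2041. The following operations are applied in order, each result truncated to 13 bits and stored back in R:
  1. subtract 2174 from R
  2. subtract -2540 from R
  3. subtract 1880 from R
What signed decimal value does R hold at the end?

527

Start: R = 2041 = 0011111111001.
R = 2041 − 2174 = -133 = 1111101111011
R = -133 − (-2540) = 2407 = 0100101100111
R = 2407 − 1880 = 527 = 0001000001111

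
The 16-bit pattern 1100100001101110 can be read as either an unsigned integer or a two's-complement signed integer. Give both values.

unsigned = 51310, signed = -14226

Unsigned: 1100100001101110 = 51310.
Signed: MSB=1 → 51310 − 65536 = -14226.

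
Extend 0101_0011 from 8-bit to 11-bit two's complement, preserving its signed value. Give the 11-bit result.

00001010011

MSB of 01010011 is 0; replicate it into the new high bits.
000|01010011 → 00001010011 (still 83).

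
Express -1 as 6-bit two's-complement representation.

111111

|-1| = 1 = 000001 in 6 bits.
Invert the bits: 111110. Add 1: 111111.
Check: 111111 reads as 63 − 64 = -1.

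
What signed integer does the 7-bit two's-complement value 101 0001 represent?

MSB is 1, so the value is negative.
Unsigned reading: 81. Subtract 2^7 = 128: 81 − 128 = -47.

-47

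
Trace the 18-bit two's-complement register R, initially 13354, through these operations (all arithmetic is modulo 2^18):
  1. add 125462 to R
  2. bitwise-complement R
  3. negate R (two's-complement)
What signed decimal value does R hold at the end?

Start: R = 13354 = 000011010000101010.
R = 13354 + 125462 = 138816; wraps to -123328 = 100001111001000000
R = NOT 100001111001000000 = 011110000110111111 = 123327
R = −(123327) = -123327 = 100001111001000001

-123327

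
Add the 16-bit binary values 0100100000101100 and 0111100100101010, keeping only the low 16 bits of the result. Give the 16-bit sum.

  0100100000101100
+ 0111100100101010
= 1100000101010110

1100000101010110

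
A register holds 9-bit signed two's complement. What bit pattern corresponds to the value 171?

010101011

171 is non-negative, so write it directly in 9 bits: 010101011.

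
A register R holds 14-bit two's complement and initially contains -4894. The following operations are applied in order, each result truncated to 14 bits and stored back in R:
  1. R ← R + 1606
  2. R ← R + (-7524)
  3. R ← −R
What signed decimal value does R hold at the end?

-5572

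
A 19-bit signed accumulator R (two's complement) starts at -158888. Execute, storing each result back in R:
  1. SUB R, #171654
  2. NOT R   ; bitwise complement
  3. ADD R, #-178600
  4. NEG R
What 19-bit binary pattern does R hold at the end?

1011010111001111011

Start: R = -158888 = 1011001001101011000.
R = -158888 − 171654 = -330542; wraps to 193746 = 0101111010011010010
R = NOT 0101111010011010010 = 1010000101100101101 = -193747
R = -193747 + (-178600) = -372347; wraps to 151941 = 0100101000110000101
R = −(151941) = -151941 = 1011010111001111011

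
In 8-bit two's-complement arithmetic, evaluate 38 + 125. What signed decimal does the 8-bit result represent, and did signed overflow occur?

-93; overflow

38 → 00100110
125 → 01111101
  00100110
+ 01111101
= 10100011
Result 10100011: MSB = 1 → 163 − 256 = -93.
Both addends are non-negative but the stored result is negative: signed overflow. The true value 38 + 125 = 163 lies outside [-128, 127].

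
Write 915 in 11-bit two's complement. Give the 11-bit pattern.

915 is non-negative, so write it directly in 11 bits: 01110010011.

01110010011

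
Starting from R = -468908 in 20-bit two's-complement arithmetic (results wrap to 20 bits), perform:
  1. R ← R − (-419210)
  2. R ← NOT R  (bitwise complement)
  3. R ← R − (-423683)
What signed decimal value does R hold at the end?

473380

Start: R = -468908 = 10001101100001010100.
R = -468908 − (-419210) = -49698 = 11110011110111011110
R = NOT 11110011110111011110 = 00001100001000100001 = 49697
R = 49697 − (-423683) = 473380 = 01110011100100100100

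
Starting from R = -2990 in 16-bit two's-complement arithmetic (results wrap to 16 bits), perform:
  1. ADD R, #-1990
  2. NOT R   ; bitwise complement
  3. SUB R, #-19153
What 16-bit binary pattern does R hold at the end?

0101111001000100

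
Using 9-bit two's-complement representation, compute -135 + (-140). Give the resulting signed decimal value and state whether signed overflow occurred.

237; overflow

-135 → 101111001
-140 → 101110100
  101111001
+ 101110100
= 011101101  (discard carry-out 1)
Result 011101101: MSB = 0 → value 237.
Both addends are negative but the stored result is non-negative: signed overflow. The true value -135 + (-140) = -275 lies outside [-256, 255].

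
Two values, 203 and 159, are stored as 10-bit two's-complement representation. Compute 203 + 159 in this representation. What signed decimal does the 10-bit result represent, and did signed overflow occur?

362; no overflow

203 → 0011001011
159 → 0010011111
  0011001011
+ 0010011111
= 0101101010
Result 0101101010: MSB = 0 → value 362.
Both addends are non-negative and so is the stored result: no signed overflow.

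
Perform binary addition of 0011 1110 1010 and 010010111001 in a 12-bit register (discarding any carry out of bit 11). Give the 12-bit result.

  001111101010
+ 010010111001
= 100010100011

100010100011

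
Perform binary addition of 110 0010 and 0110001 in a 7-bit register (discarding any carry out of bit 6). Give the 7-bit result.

0010011

  1100010
+ 0110001
= 0010011  (discard carry-out 1)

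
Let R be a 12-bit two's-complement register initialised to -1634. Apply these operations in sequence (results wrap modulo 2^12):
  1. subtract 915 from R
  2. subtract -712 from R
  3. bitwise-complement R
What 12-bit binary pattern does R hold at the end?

Start: R = -1634 = 100110011110.
R = -1634 − 915 = -2549; wraps to 1547 = 011000001011
R = 1547 − (-712) = 2259; wraps to -1837 = 100011010011
R = NOT 100011010011 = 011100101100 = 1836

011100101100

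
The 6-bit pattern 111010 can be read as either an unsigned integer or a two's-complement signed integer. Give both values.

Unsigned: 111010 = 58.
Signed: MSB=1 → 58 − 64 = -6.

unsigned = 58, signed = -6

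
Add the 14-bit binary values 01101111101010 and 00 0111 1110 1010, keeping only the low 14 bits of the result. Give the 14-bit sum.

  01101111101010
+ 00011111101010
= 10001111010100

10001111010100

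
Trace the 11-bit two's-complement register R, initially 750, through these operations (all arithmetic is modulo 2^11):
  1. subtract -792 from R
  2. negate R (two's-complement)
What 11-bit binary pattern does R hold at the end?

00111111010

Start: R = 750 = 01011101110.
R = 750 − (-792) = 1542; wraps to -506 = 11000000110
R = −(-506) = 506 = 00111111010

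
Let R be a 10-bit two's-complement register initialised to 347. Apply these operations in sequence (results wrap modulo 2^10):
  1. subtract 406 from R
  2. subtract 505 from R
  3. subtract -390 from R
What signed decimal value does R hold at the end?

Start: R = 347 = 0101011011.
R = 347 − 406 = -59 = 1111000101
R = -59 − 505 = -564; wraps to 460 = 0111001100
R = 460 − (-390) = 850; wraps to -174 = 1101010010

-174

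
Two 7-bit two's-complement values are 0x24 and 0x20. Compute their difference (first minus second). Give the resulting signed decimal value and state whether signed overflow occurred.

4; no overflow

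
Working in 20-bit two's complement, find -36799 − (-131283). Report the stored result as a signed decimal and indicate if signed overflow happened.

-36799 → 11110111000001000001
-131283 → 11011111111100101101
Subtract via negate-and-add: invert 11011111111100101101 + 1 = 00100000000011010011 (i.e. 131283).
  11110111000001000001
+ 00100000000011010011
= 00010111000100010100  (discard carry-out 1)
Result 00010111000100010100: MSB = 0 → value 94484.
Addends (after negating the subtrahend) have opposite signs, so signed overflow cannot occur.

94484; no overflow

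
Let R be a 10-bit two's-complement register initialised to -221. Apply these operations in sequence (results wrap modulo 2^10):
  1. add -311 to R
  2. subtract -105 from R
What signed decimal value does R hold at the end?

-427

Start: R = -221 = 1100100011.
R = -221 + (-311) = -532; wraps to 492 = 0111101100
R = 492 − (-105) = 597; wraps to -427 = 1001010101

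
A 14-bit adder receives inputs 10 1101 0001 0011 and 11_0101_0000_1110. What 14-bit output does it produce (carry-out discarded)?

10001000100001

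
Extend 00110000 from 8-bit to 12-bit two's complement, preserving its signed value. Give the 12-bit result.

MSB of 00110000 is 0; replicate it into the new high bits.
0000|00110000 → 000000110000 (still 48).

000000110000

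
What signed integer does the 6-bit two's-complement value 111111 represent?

-1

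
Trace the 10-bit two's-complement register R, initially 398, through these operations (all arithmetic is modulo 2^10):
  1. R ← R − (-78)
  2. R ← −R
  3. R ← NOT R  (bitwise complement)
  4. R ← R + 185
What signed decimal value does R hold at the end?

Start: R = 398 = 0110001110.
R = 398 − (-78) = 476 = 0111011100
R = −(476) = -476 = 1000100100
R = NOT 1000100100 = 0111011011 = 475
R = 475 + 185 = 660; wraps to -364 = 1010010100

-364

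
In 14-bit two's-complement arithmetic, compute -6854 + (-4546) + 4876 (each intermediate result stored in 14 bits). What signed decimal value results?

-6524

-6854 + (-4546) = -11400 → wraps to 4984 (01001101111000)
4984 + 4876 = 9860 → wraps to -6524 (10011010000100)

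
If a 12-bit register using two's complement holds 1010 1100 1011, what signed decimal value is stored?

MSB is 1, so the value is negative.
Invert: 010100110100. Add 1: 010100110101 = 1333. So the value is −1333.

-1333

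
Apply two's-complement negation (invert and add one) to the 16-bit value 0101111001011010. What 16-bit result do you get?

Invert: 1010000110100101. Add 1: 1010000110100110.

1010000110100110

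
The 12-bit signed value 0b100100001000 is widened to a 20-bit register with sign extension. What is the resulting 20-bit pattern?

11111111100100001000

MSB of 100100001000 is 1; replicate it into the new high bits.
11111111|100100001000 → 11111111100100001000 (still -1784).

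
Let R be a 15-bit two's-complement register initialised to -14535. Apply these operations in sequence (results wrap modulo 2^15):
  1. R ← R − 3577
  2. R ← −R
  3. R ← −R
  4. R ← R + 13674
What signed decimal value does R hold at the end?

-4438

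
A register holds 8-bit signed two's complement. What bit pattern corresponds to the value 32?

00100000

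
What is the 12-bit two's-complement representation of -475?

111000100101

|-475| = 475 = 000111011011 in 12 bits.
Invert the bits: 111000100100. Add 1: 111000100101.
Check: 111000100101 reads as 3621 − 4096 = -475.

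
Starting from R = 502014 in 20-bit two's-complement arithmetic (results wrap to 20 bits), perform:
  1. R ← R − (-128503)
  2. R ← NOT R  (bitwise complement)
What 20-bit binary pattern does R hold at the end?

01100110000100001010

Start: R = 502014 = 01111010100011111110.
R = 502014 − (-128503) = 630517; wraps to -418059 = 10011001111011110101
R = NOT 10011001111011110101 = 01100110000100001010 = 418058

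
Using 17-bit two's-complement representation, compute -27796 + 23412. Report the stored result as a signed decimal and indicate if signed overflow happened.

-4384; no overflow

-27796 → 11001001101101100
23412 → 00101101101110100
  11001001101101100
+ 00101101101110100
= 11110111011100000
Result 11110111011100000: MSB = 1 → 126688 − 131072 = -4384.
Addends have opposite signs, so signed overflow cannot occur.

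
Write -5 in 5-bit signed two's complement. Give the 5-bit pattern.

|-5| = 5 = 00101 in 5 bits.
Invert the bits: 11010. Add 1: 11011.
Check: 11011 reads as 27 − 32 = -5.

11011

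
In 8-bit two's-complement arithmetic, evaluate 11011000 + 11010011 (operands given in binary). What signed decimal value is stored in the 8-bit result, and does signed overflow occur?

11011000 = -40 (signed)
11010011 = -45 (signed)
  11011000
+ 11010011
= 10101011  (discard carry-out 1)
Result 10101011: MSB = 1 → 171 − 256 = -85.
Both addends are negative and so is the stored result: no signed overflow.

-85; no overflow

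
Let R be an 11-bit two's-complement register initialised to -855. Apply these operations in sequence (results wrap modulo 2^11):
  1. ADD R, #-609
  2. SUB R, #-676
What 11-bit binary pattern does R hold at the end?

Start: R = -855 = 10010101001.
R = -855 + (-609) = -1464; wraps to 584 = 01001001000
R = 584 − (-676) = 1260; wraps to -788 = 10011101100

10011101100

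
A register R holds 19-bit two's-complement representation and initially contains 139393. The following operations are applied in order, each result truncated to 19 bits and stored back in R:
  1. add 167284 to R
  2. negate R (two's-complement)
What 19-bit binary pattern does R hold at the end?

Start: R = 139393 = 0100010000010000001.
R = 139393 + 167284 = 306677; wraps to -217611 = 1001010110111110101
R = −(-217611) = 217611 = 0110101001000001011

0110101001000001011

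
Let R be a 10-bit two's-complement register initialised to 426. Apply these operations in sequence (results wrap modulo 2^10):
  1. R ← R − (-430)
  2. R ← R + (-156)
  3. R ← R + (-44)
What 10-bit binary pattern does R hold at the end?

1010010000

Start: R = 426 = 0110101010.
R = 426 − (-430) = 856; wraps to -168 = 1101011000
R = -168 + (-156) = -324 = 1010111100
R = -324 + (-44) = -368 = 1010010000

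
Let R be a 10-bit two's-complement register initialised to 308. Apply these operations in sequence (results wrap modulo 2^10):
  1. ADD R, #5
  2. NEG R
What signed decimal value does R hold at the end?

Start: R = 308 = 0100110100.
R = 308 + 5 = 313 = 0100111001
R = −(313) = -313 = 1011000111

-313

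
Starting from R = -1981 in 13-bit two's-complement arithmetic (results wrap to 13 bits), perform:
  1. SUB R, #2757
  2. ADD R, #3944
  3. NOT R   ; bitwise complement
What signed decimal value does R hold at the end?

793

Start: R = -1981 = 1100001000011.
R = -1981 − 2757 = -4738; wraps to 3454 = 0110101111110
R = 3454 + 3944 = 7398; wraps to -794 = 1110011100110
R = NOT 1110011100110 = 0001100011001 = 793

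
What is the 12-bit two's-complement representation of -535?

110111101001

|-535| = 535 = 001000010111 in 12 bits.
Invert the bits: 110111101000. Add 1: 110111101001.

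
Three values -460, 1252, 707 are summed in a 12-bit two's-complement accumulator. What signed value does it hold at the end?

1499

-460 + 1252 = 792 (001100011000)
792 + 707 = 1499 (010111011011)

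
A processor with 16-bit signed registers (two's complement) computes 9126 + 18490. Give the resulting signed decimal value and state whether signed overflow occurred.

27616; no overflow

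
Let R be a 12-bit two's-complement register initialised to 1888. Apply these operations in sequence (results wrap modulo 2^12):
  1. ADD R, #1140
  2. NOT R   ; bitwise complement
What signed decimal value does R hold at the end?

1067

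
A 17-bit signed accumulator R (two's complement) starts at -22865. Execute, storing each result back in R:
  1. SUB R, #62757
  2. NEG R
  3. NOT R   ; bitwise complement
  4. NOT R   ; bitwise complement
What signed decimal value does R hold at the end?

-45450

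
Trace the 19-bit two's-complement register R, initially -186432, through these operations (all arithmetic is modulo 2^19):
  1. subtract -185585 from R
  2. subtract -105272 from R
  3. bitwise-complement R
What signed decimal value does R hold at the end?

Start: R = -186432 = 1010010011111000000.
R = -186432 − (-185585) = -847 = 1111111110010110001
R = -847 − (-105272) = 104425 = 0011001011111101001
R = NOT 0011001011111101001 = 1100110100000010110 = -104426

-104426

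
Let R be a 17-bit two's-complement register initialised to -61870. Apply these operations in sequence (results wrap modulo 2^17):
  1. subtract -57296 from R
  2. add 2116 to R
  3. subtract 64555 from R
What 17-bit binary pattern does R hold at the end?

01111101000111011

Start: R = -61870 = 10000111001010010.
R = -61870 − (-57296) = -4574 = 11110111000100010
R = -4574 + 2116 = -2458 = 11111011001100110
R = -2458 − 64555 = -67013; wraps to 64059 = 01111101000111011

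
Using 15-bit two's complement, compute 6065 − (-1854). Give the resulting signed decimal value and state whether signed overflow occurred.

6065 → 001011110110001
-1854 → 111100011000010
Subtract via negate-and-add: invert 111100011000010 + 1 = 000011100111110 (i.e. 1854).
  001011110110001
+ 000011100111110
= 001111011101111
Result 001111011101111: MSB = 0 → value 7919.
Both addends (after negating the subtrahend) are non-negative and so is the stored result: no signed overflow.

7919; no overflow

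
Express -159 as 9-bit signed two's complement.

101100001

|-159| = 159 = 010011111 in 9 bits.
Invert the bits: 101100000. Add 1: 101100001.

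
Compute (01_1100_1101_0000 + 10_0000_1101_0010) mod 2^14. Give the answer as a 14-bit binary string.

11110110100010

  01110011010000
+ 10000011010010
= 11110110100010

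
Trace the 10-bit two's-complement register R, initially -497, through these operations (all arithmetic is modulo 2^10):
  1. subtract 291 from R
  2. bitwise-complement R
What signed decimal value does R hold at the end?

-237

Start: R = -497 = 1000001111.
R = -497 − 291 = -788; wraps to 236 = 0011101100
R = NOT 0011101100 = 1100010011 = -237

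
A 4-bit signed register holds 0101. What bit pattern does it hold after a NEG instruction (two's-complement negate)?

1011

Invert: 1010. Add 1: 1011.
Check: 0101 = 5, 1011 = -5.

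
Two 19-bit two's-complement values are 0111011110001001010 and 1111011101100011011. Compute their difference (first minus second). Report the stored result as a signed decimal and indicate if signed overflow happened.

-261841; overflow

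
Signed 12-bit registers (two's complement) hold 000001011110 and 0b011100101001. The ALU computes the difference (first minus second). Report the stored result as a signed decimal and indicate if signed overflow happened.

-1739; no overflow

000001011110 = 94 (signed)
0b011100101001 → 011100101001 = 1833 (signed)
Subtract via negate-and-add: invert 011100101001 + 1 = 100011010111 (i.e. -1833).
  000001011110
+ 100011010111
= 100100110101
Result 100100110101: MSB = 1 → 2357 − 4096 = -1739.
Addends (after negating the subtrahend) have opposite signs, so signed overflow cannot occur.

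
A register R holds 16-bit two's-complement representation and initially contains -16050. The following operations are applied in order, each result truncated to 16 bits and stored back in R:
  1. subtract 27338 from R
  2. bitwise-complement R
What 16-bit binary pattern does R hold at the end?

1010100101111011

Start: R = -16050 = 1100000101001110.
R = -16050 − 27338 = -43388; wraps to 22148 = 0101011010000100
R = NOT 0101011010000100 = 1010100101111011 = -22149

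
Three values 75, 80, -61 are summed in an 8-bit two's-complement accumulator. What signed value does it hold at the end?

94

75 + 80 = 155 → wraps to -101 (10011011)
-101 + (-61) = -162 → wraps to 94 (01011110)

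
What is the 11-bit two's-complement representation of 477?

477 is non-negative, so write it directly in 11 bits: 00111011101.

00111011101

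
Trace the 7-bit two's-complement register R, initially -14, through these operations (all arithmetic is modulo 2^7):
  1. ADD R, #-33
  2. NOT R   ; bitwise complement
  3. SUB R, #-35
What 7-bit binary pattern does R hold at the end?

Start: R = -14 = 1110010.
R = -14 + (-33) = -47 = 1010001
R = NOT 1010001 = 0101110 = 46
R = 46 − (-35) = 81; wraps to -47 = 1010001

1010001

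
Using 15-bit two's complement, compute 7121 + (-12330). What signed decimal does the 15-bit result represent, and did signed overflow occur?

7121 → 001101111010001
-12330 → 100111111010110
  001101111010001
+ 100111111010110
= 110101110100111
Result 110101110100111: MSB = 1 → 27559 − 32768 = -5209.
Addends have opposite signs, so signed overflow cannot occur.

-5209; no overflow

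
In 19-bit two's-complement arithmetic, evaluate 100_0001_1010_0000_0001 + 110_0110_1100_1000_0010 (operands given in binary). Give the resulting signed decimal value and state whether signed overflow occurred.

165507; overflow

100_0001_1010_0000_0001 → 1000001101000000001 = -255487 (signed)
110_0110_1100_1000_0010 → 1100110110010000010 = -103294 (signed)
  1000001101000000001
+ 1100110110010000010
= 0101000011010000011  (discard carry-out 1)
Result 0101000011010000011: MSB = 0 → value 165507.
Both addends are negative but the stored result is non-negative: signed overflow. The true value -255487 + (-103294) = -358781 lies outside [-262144, 262143].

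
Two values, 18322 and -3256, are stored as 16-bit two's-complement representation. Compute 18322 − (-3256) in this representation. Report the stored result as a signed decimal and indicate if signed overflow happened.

21578; no overflow

18322 → 0100011110010010
-3256 → 1111001101001000
Subtract via negate-and-add: invert 1111001101001000 + 1 = 0000110010111000 (i.e. 3256).
  0100011110010010
+ 0000110010111000
= 0101010001001010
Result 0101010001001010: MSB = 0 → value 21578.
Both addends (after negating the subtrahend) are non-negative and so is the stored result: no signed overflow.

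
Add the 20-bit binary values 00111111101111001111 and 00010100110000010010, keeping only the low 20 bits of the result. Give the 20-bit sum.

01010100011111100001

  00111111101111001111
+ 00010100110000010010
= 01010100011111100001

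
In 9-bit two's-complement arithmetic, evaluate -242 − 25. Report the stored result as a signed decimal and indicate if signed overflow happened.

245; overflow

-242 → 100001110
25 → 000011001
Subtract via negate-and-add: invert 000011001 + 1 = 111100111 (i.e. -25).
  100001110
+ 111100111
= 011110101  (discard carry-out 1)
Result 011110101: MSB = 0 → value 245.
Both addends (after negating the subtrahend) are negative but the stored result is non-negative: signed overflow. The true value -242 − 25 = -267 lies outside [-256, 255].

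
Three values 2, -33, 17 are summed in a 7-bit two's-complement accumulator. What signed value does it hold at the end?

-14

2 + (-33) = -31 (1100001)
-31 + 17 = -14 (1110010)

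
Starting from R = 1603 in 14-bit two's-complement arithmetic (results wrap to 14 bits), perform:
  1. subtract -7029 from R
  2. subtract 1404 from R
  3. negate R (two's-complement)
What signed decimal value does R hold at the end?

-7228

Start: R = 1603 = 00011001000011.
R = 1603 − (-7029) = 8632; wraps to -7752 = 10000110111000
R = -7752 − 1404 = -9156; wraps to 7228 = 01110000111100
R = −(7228) = -7228 = 10001111000100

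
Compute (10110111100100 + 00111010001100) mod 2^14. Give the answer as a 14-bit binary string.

11110001110000

  10110111100100
+ 00111010001100
= 11110001110000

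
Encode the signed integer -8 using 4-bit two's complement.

|-8| = 8 = 1000 in 4 bits.
Invert the bits: 0111. Add 1: 1000.

1000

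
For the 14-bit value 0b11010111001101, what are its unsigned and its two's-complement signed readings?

unsigned = 13773, signed = -2611

Unsigned: 11010111001101 = 13773.
Signed: MSB=1 → 13773 − 16384 = -2611.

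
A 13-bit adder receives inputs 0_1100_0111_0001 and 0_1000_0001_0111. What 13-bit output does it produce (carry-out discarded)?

1010010001000

  0110001110001
+ 0100000010111
= 1010010001000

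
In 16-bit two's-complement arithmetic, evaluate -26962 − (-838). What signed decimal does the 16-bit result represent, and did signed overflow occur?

-26124; no overflow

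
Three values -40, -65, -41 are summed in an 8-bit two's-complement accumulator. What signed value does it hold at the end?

-40 + (-65) = -105 (10010111)
-105 + (-41) = -146 → wraps to 110 (01101110)

110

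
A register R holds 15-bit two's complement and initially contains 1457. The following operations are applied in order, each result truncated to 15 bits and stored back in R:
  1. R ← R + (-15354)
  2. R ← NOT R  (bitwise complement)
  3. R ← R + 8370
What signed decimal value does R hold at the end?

-10502

Start: R = 1457 = 000010110110001.
R = 1457 + (-15354) = -13897 = 100100110110111
R = NOT 100100110110111 = 011011001001000 = 13896
R = 13896 + 8370 = 22266; wraps to -10502 = 101011011111010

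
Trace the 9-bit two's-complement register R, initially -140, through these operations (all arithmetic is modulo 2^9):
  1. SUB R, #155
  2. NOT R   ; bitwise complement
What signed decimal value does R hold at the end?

-218

Start: R = -140 = 101110100.
R = -140 − 155 = -295; wraps to 217 = 011011001
R = NOT 011011001 = 100100110 = -218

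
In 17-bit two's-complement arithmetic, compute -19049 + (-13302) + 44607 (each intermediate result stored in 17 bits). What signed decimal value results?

-19049 + (-13302) = -32351 (11000000110100001)
-32351 + 44607 = 12256 (00010111111100000)

12256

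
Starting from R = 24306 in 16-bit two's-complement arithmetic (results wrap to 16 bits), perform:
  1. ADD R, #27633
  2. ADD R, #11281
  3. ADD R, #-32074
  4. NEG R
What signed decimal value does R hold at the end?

-31146

Start: R = 24306 = 0101111011110010.
R = 24306 + 27633 = 51939; wraps to -13597 = 1100101011100011
R = -13597 + 11281 = -2316 = 1111011011110100
R = -2316 + (-32074) = -34390; wraps to 31146 = 0111100110101010
R = −(31146) = -31146 = 1000011001010110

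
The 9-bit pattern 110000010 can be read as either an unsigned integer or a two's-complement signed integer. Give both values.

Unsigned: 110000010 = 386.
Signed: MSB=1 → 386 − 512 = -126.

unsigned = 386, signed = -126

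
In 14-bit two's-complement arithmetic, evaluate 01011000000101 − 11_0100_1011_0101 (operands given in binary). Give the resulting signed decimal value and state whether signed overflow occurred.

-7856; overflow

01011000000101 = 5637 (signed)
11_0100_1011_0101 → 11010010110101 = -2891 (signed)
Subtract via negate-and-add: invert 11010010110101 + 1 = 00101101001011 (i.e. 2891).
  01011000000101
+ 00101101001011
= 10000101010000
Result 10000101010000: MSB = 1 → 8528 − 16384 = -7856.
Both addends (after negating the subtrahend) are non-negative but the stored result is negative: signed overflow. The true value 5637 − (-2891) = 8528 lies outside [-8192, 8191].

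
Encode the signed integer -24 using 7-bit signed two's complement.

1101000

|-24| = 24 = 0011000 in 7 bits.
Invert the bits: 1100111. Add 1: 1101000.
Check: 1101000 reads as 104 − 128 = -24.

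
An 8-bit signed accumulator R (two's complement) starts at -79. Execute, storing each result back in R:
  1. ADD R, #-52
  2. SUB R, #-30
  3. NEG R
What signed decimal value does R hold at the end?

101

Start: R = -79 = 10110001.
R = -79 + (-52) = -131; wraps to 125 = 01111101
R = 125 − (-30) = 155; wraps to -101 = 10011011
R = −(-101) = 101 = 01100101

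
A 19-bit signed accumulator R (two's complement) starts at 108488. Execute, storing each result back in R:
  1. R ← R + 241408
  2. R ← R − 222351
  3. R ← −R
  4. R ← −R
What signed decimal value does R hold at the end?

Start: R = 108488 = 0011010011111001000.
R = 108488 + 241408 = 349896; wraps to -174392 = 1010101011011001000
R = -174392 − 222351 = -396743; wraps to 127545 = 0011111001000111001
R = −(127545) = -127545 = 1100000110111000111
R = −(-127545) = 127545 = 0011111001000111001

127545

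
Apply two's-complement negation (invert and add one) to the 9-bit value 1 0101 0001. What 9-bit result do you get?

010101111

Invert: 010101110. Add 1: 010101111.
Check: 101010001 = -175, 010101111 = 175.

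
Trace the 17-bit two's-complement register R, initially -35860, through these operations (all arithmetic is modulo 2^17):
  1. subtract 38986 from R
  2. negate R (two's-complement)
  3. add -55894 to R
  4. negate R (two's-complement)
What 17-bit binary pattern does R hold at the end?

11011010111111000

Start: R = -35860 = 10111001111101100.
R = -35860 − 38986 = -74846; wraps to 56226 = 01101101110100010
R = −(56226) = -56226 = 10010010001011110
R = -56226 + (-55894) = -112120; wraps to 18952 = 00100101000001000
R = −(18952) = -18952 = 11011010111111000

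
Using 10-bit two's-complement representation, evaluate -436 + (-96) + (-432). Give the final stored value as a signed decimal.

-436 + (-96) = -532 → wraps to 492 (0111101100)
492 + (-432) = 60 (0000111100)

60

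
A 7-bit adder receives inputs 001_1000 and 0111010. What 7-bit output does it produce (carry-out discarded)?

1010010

  0011000
+ 0111010
= 1010010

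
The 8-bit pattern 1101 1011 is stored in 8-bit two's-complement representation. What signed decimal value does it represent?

MSB is 1, so the value is negative.
Unsigned reading: 219. Subtract 2^8 = 256: 219 − 256 = -37.

-37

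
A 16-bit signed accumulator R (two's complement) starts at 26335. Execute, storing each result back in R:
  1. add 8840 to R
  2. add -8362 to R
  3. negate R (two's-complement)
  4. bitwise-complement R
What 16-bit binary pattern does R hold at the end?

0110100010111100

Start: R = 26335 = 0110011011011111.
R = 26335 + 8840 = 35175; wraps to -30361 = 1000100101100111
R = -30361 + (-8362) = -38723; wraps to 26813 = 0110100010111101
R = −(26813) = -26813 = 1001011101000011
R = NOT 1001011101000011 = 0110100010111100 = 26812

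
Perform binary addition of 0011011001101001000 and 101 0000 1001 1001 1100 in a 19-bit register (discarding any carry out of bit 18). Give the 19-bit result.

1101011110011100100

  0011011001101001000
+ 1010000100110011100
= 1101011110011100100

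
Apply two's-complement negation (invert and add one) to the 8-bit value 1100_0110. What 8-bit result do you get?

00111010

Invert: 00111001. Add 1: 00111010.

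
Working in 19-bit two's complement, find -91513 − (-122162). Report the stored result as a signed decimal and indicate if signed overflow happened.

-91513 → 1101001101010000111
-122162 → 1100010001011001110
Subtract via negate-and-add: invert 1100010001011001110 + 1 = 0011101110100110010 (i.e. 122162).
  1101001101010000111
+ 0011101110100110010
= 0000111011110111001  (discard carry-out 1)
Result 0000111011110111001: MSB = 0 → value 30649.
Addends (after negating the subtrahend) have opposite signs, so signed overflow cannot occur.

30649; no overflow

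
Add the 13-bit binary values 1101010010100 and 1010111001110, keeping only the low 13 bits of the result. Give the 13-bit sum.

  1101010010100
+ 1010111001110
= 1000001100010  (discard carry-out 1)

1000001100010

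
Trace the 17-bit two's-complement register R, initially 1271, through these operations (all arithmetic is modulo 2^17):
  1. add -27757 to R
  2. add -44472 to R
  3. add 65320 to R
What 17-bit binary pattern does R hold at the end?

11110100111111010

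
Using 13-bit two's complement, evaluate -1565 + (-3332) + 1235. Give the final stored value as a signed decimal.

-3662

-1565 + (-3332) = -4897 → wraps to 3295 (0110011011111)
3295 + 1235 = 4530 → wraps to -3662 (1000110110010)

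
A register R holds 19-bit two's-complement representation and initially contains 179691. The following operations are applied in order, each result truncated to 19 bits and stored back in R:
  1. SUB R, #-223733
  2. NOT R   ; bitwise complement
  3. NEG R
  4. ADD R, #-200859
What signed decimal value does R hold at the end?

202566

Start: R = 179691 = 0101011110111101011.
R = 179691 − (-223733) = 403424; wraps to -120864 = 1100010011111100000
R = NOT 1100010011111100000 = 0011101100000011111 = 120863
R = −(120863) = -120863 = 1100010011111100001
R = -120863 + (-200859) = -321722; wraps to 202566 = 0110001011101000110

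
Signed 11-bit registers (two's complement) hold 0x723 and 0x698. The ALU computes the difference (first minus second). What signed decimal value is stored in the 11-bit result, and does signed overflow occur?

0x723 = 11100100011 = -221 (signed)
0x698 = 11010011000 = -360 (signed)
Subtract via negate-and-add: invert 11010011000 + 1 = 00101101000 (i.e. 360).
  11100100011
+ 00101101000
= 00010001011  (discard carry-out 1)
Result 00010001011: MSB = 0 → value 139.
Addends (after negating the subtrahend) have opposite signs, so signed overflow cannot occur.

139; no overflow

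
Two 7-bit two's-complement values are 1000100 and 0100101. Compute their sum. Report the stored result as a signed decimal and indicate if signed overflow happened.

-23; no overflow

1000100 = -60 (signed)
0100101 = 37 (signed)
  1000100
+ 0100101
= 1101001
Result 1101001: MSB = 1 → 105 − 128 = -23.
Addends have opposite signs, so signed overflow cannot occur.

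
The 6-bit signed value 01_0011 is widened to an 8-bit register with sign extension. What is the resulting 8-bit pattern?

MSB of 010011 is 0; replicate it into the new high bits.
00|010011 → 00010011 (still 19).

00010011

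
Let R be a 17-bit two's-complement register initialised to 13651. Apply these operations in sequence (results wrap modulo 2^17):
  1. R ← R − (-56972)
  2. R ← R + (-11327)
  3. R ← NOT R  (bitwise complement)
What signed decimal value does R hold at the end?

Start: R = 13651 = 00011010101010011.
R = 13651 − (-56972) = 70623; wraps to -60449 = 10001001111011111
R = -60449 + (-11327) = -71776; wraps to 59296 = 01110011110100000
R = NOT 01110011110100000 = 10001100001011111 = -59297

-59297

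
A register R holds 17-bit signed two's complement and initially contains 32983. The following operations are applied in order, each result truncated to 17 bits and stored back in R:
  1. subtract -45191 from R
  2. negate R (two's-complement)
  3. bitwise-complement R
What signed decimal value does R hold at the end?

-52899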